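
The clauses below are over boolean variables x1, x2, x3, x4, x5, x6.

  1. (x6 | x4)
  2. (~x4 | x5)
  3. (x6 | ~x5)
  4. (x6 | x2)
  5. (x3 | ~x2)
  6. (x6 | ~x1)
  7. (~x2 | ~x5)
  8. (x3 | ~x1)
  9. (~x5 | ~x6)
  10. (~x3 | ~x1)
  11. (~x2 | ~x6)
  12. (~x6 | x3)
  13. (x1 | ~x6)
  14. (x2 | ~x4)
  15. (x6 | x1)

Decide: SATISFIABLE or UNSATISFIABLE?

UNSATISFIABLE

x6 = True:
  propagation gives x5=False, x4=False, x2=False, x3=True; an empty clause results — contradiction.
x6 = False:
  propagation gives x4=True, x5=True; an empty clause results — contradiction.
Every branch closes, so no satisfying assignment exists.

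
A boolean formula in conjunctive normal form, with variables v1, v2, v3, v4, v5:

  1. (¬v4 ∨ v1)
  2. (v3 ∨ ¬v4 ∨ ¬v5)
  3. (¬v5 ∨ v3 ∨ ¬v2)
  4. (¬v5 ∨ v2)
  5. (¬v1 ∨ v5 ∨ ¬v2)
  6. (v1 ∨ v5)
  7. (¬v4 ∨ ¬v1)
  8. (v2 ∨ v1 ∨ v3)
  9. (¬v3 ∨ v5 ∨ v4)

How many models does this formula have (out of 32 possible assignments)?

3

The models are:
  v1=F v2=T v3=T v4=F v5=T
  v1=T v2=F v3=F v4=F v5=F
  v1=T v2=T v3=T v4=F v5=T
Count: 3.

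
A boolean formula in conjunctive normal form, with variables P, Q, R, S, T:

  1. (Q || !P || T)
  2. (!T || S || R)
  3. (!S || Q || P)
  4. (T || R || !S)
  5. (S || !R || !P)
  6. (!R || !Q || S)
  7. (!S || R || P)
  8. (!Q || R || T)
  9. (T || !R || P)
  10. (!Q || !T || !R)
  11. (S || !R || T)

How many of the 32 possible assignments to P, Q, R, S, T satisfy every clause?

The models are:
  P=F Q=F R=F S=F T=F
  P=F Q=F R=T S=F T=T
  P=T Q=F R=F S=T T=T
  P=T Q=F R=T S=T T=T
  P=T Q=T R=F S=T T=T
  P=T Q=T R=T S=T T=F
Count: 6.

6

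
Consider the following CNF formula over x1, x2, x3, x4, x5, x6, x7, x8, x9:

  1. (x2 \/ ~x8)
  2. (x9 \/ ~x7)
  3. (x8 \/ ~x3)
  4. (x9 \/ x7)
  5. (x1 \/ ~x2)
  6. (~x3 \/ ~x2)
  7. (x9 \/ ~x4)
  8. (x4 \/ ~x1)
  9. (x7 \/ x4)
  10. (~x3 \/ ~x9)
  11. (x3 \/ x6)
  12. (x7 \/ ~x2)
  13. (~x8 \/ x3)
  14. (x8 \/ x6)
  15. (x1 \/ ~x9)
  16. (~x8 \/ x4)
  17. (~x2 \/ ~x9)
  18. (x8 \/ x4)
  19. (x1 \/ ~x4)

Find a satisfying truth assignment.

x6 occurs only positively in the remaining clauses — set x6 = True.
Set x1 = True and propagate.
  then x4 is forced to True.
  then x9 is forced to True.
  then x3 is forced to False.
  then x8 is forced to False.
  then x2 is forced to False.
x5, x7 are now unconstrained; take x5 = False, x7 = True.
Every clause has at least one true literal under this assignment.
Check each clause:
  1. (x2 \/ ~x8) — ~x8 is true.
  2. (~x7 \/ x9) — x9 is true.
  3. (~x3 \/ x8) — ~x3 is true.
  4. (x7 \/ x9) — x9 is true.
  5. (~x2 \/ x1) — x1 is true.
  6. (~x3 \/ ~x2) — ~x3 is true.
  7. (x9 \/ ~x4) — x9 is true.
  8. (~x1 \/ x4) — x4 is true.
  9. (x7 \/ x4) — x4 is true.
  10. (~x3 \/ ~x9) — ~x3 is true.
  11. (x3 \/ x6) — x6 is true.
  12. (x7 \/ ~x2) — ~x2 is true.
  13. (~x8 \/ x3) — ~x8 is true.
  14. (x8 \/ x6) — x6 is true.
  15. (x1 \/ ~x9) — x1 is true.
  16. (x4 \/ ~x8) — ~x8 is true.
  17. (~x9 \/ ~x2) — ~x2 is true.
  18. (x4 \/ x8) — x4 is true.
  19. (~x4 \/ x1) — x1 is true.

x1=True, x2=False, x3=False, x4=True, x5=False, x6=True, x7=True, x8=False, x9=True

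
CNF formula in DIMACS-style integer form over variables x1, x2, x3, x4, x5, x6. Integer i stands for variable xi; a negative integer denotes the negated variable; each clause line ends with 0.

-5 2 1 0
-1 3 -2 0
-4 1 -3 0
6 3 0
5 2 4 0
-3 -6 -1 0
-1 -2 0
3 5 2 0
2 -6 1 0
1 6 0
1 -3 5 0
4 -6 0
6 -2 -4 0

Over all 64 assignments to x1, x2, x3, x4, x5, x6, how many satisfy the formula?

The models are:
  x1=0 x2=1 x3=0 x4=1 x5=0 x6=1
  x1=0 x2=1 x3=0 x4=1 x5=1 x6=1
  x1=1 x2=0 x3=0 x4=1 x5=1 x6=1
  x1=1 x2=0 x3=1 x4=0 x5=1 x6=0
  x1=1 x2=0 x3=1 x4=1 x5=0 x6=0
  x1=1 x2=0 x3=1 x4=1 x5=1 x6=0
That's 6 in total.

6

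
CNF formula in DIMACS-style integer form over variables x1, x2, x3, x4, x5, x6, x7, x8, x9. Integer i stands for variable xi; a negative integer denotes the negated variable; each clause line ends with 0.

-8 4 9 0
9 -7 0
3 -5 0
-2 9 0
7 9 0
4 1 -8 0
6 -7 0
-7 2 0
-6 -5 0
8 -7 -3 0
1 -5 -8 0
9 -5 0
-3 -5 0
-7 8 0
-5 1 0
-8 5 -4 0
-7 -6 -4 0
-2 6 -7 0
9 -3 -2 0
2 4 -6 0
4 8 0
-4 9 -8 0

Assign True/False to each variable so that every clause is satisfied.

x1 occurs only positively in the remaining clauses — set x1 = True.
Pure literal: x9 appears only positively; assign x9 = True.
Set x2 = False and propagate.
  then x7 is forced to False.
Set x3 = True and propagate.
  then x5 is forced to False.
Set x4 = True and propagate.
  then x8 is forced to False.
x6 is now unconstrained; take x6 = False.
Check each clause:
  1. (x4 || !x8 || x9) — !x8 is true.
  2. (!x7 || x9) — !x7 is true.
  3. (!x5 || x3) — x3 is true.
  4. (!x2 || x9) — x9 is true.
  5. (x7 || x9) — x9 is true.
  6. (x4 || x1 || !x8) — !x8 is true.
  7. (!x7 || x6) — !x7 is true.
  8. (x2 || !x7) — !x7 is true.
  9. (!x6 || !x5) — !x6 is true.
  10. (!x7 || !x3 || x8) — !x7 is true.
  11. (!x8 || x1 || !x5) — !x8 is true.
  12. (x9 || !x5) — x9 is true.
  13. (!x3 || !x5) — !x5 is true.
  14. (x8 || !x7) — !x7 is true.
  15. (!x5 || x1) — x1 is true.
  16. (!x8 || x5 || !x4) — !x8 is true.
  17. (!x4 || !x7 || !x6) — !x7 is true.
  18. (x6 || !x7 || !x2) — !x7 is true.
  19. (x9 || !x3 || !x2) — x9 is true.
  20. (x2 || !x6 || x4) — !x6 is true.
  21. (x8 || x4) — x4 is true.
  22. (x9 || !x8 || !x4) — !x8 is true.

x1=T, x2=F, x3=T, x4=T, x5=F, x6=F, x7=F, x8=F, x9=T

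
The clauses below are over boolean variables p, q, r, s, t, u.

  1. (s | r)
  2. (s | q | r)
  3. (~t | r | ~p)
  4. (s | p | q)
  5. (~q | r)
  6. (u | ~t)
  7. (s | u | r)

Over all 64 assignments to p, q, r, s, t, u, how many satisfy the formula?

Case analysis on r and s:
  r=1, s=1: p, q free; 3 ways for (t,u) × 2^2 = 12.
  r=1, s=0: 9 of the 16 assignments to (p,q,t,u) work.
  r=0, s=1: 5 of the 16 assignments to (p,q,t,u) work.
  r=0, s=0: a clause becomes empty — 0.
Total: 12 + 9 + 5 + 0 = 26.

26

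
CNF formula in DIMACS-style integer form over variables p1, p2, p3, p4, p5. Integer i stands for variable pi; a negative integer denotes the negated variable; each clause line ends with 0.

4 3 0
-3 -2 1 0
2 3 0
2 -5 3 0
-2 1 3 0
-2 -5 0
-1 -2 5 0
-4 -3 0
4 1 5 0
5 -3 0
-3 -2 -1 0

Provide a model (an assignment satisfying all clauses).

p1=True, p2=False, p3=True, p4=False, p5=True

Branch on p1: take p1 = True.
Try p2 = False.
  then p3 is forced to True.
  then p4 is forced to False.
  then p5 is forced to True.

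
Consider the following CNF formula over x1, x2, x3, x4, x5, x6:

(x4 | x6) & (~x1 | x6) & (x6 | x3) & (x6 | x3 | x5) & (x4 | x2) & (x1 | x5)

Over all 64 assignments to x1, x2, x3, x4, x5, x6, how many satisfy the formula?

20

Split on x6, then x1.
  x6=T, x1=T: x3, x5 free; 3 ways for (x2,x4) × 2^2 = 12.
  x6=T, x1=F: x3 free; 3 ways for (x2,x4,x5) × 2^1 = 6.
  x6=F, x1=T: a clause becomes empty — 0.
  x6=F, x1=F: remaining (x2,x3,x4,x5) ∈ {(F,T,T,T); (T,T,T,T)} — 2.
Total: 12 + 6 + 0 + 2 = 20.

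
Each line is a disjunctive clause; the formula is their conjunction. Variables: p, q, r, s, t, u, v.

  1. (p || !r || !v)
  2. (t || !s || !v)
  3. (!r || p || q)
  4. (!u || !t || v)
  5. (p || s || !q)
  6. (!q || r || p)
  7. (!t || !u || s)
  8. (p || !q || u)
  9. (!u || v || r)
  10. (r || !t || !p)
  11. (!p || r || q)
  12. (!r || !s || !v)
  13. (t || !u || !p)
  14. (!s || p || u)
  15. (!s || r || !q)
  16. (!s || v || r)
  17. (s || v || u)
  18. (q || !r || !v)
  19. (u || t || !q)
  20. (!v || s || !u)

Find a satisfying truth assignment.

Try p = False.
Try q = True.
  then s is forced to True.
  then r is forced to True.
  then v is forced to False.
  then u is forced to True.
  then t is forced to False.
Check each clause:
  1. (!v || p || !r) — !v is true.
  2. (!v || t || !s) — !v is true.
  3. (q || p || !r) — q is true.
  4. (v || !t || !u) — !t is true.
  5. (s || p || !q) — s is true.
  6. (p || r || !q) — r is true.
  7. (!u || s || !t) — !t is true.
  8. (p || u || !q) — u is true.
  9. (v || r || !u) — r is true.
  10. (r || !p || !t) — r is true.
  11. (r || !p || q) — q is true.
  12. (!r || !s || !v) — !v is true.
  13. (!u || !p || t) — !p is true.
  14. (!s || u || p) — u is true.
  15. (!s || !q || r) — r is true.
  16. (!s || r || v) — r is true.
  17. (u || v || s) — s is true.
  18. (!r || q || !v) — !v is true.
  19. (t || u || !q) — u is true.
  20. (!v || s || !u) — !v is true.

p=False  q=True  r=True  s=True  t=False  u=True  v=False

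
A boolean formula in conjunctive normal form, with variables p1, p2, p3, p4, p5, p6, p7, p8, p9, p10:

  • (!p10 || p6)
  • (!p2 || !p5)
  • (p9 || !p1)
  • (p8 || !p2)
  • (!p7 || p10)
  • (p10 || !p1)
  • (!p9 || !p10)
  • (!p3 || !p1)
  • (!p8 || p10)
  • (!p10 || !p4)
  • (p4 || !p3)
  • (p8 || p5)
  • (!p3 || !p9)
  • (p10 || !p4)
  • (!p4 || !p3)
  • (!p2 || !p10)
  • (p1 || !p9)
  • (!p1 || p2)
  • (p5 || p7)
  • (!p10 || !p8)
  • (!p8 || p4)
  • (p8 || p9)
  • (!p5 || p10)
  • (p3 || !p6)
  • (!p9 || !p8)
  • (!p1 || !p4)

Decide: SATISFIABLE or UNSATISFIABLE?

p10 = True:
  propagation gives p6=True, p9=False, p1=False, p4=False; an empty clause results — contradiction.
p10 = False:
  propagation gives p7=False, p1=False, p8=False, p2=False; an empty clause results — contradiction.
Every branch closes, so no satisfying assignment exists.

UNSATISFIABLE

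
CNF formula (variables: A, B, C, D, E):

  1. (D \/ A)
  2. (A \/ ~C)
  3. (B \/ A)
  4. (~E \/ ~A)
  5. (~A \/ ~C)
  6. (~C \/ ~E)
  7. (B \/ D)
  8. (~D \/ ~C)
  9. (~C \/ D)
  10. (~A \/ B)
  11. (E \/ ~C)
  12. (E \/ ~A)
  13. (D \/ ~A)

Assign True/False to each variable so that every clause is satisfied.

Pure literal: B appears only positively; assign B = True.
Pure literal: C appears only negated; assign C = False.
Try A = False.
  then D is forced to True.
E is now unconstrained; take E = False.

A=F, B=T, C=F, D=T, E=F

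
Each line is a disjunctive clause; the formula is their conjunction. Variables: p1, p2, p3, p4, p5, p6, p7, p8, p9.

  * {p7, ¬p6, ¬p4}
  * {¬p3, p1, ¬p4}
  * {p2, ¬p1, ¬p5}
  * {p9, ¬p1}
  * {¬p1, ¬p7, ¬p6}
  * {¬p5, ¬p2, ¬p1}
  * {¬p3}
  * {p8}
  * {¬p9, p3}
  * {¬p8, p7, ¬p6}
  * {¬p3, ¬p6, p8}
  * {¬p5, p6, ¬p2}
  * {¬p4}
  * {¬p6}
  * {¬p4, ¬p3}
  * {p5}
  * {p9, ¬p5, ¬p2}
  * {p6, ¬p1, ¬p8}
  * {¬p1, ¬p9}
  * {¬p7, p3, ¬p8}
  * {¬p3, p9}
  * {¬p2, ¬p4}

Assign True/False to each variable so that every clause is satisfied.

Unit propagation: (¬p3) forces p3 = False.
Unit propagation: (p8) forces p8 = True.
(¬p9) is a unit clause, so p9 = False.
The clause (¬p1) is unit: p1 must be False.
Unit propagation: (¬p4) forces p4 = False.
The clause (¬p6) is unit: p6 must be False.
The clause (p5) is unit: p5 must be True.
(¬p2) is a unit clause, so p2 = False.
(¬p7) is a unit clause, so p7 = False.
Check each clause:
  1. {¬p4, ¬p6, p7} — ¬p6 is true.
  2. {p1, ¬p4, ¬p3} — ¬p4 is true.
  3. {¬p1, ¬p5, p2} — ¬p1 is true.
  4. {¬p1, p9} — ¬p1 is true.
  5. {¬p1, ¬p7, ¬p6} — ¬p7 is true.
  6. {¬p1, ¬p5, ¬p2} — ¬p2 is true.
  7. {¬p3} — ¬p3 is true.
  8. {p8} — p8 is true.
  9. {p3, ¬p9} — ¬p9 is true.
  10. {¬p6, ¬p8, p7} — ¬p6 is true.
  11. {¬p6, ¬p3, p8} — p8 is true.
  12. {¬p2, p6, ¬p5} — ¬p2 is true.
  13. {¬p4} — ¬p4 is true.
  14. {¬p6} — ¬p6 is true.
  15. {¬p4, ¬p3} — ¬p4 is true.
  16. {p5} — p5 is true.
  17. {¬p5, p9, ¬p2} — ¬p2 is true.
  18. {¬p1, ¬p8, p6} — ¬p1 is true.
  19. {¬p1, ¬p9} — ¬p1 is true.
  20. {¬p8, ¬p7, p3} — ¬p7 is true.
  21. {¬p3, p9} — ¬p3 is true.
  22. {¬p2, ¬p4} — ¬p4 is true.

p1=False, p2=False, p3=False, p4=False, p5=True, p6=False, p7=False, p8=True, p9=False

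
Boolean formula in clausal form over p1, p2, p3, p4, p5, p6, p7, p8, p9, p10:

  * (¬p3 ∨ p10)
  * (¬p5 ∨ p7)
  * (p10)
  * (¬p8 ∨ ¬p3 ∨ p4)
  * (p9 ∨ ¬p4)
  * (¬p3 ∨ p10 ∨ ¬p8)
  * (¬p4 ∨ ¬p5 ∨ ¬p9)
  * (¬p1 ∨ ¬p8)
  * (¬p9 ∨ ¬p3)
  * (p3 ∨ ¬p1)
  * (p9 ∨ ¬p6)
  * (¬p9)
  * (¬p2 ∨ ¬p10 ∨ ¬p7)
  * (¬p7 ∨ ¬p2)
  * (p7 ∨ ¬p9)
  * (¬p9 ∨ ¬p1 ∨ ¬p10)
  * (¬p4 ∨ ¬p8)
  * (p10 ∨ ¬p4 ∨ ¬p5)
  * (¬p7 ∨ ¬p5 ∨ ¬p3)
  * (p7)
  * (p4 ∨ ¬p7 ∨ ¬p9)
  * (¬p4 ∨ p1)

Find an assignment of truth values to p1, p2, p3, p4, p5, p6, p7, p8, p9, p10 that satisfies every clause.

The clause (p10) is unit: p10 must be True.
The clause (¬p9) is unit: p9 must be False.
The clause (¬p4) is unit: p4 must be False.
Unit propagation: (¬p6) forces p6 = False.
Unit propagation: (p7) forces p7 = True.
(¬p2) is a unit clause, so p2 = False.
p1 occurs only negated in the remaining clauses — set p1 = False.
p5 occurs only negated in the remaining clauses — set p5 = False.
Set p3 = True and propagate.
  then p8 is forced to False.
Check each clause:
  1. (p10 ∨ ¬p3) — p10 is true.
  2. (¬p5 ∨ p7) — ¬p5 is true.
  3. (p10) — p10 is true.
  4. (¬p8 ∨ p4 ∨ ¬p3) — ¬p8 is true.
  5. (¬p4 ∨ p9) — ¬p4 is true.
  6. (¬p3 ∨ p10 ∨ ¬p8) — ¬p8 is true.
  7. (¬p4 ∨ ¬p9 ∨ ¬p5) — ¬p5 is true.
  8. (¬p8 ∨ ¬p1) — ¬p8 is true.
  9. (¬p9 ∨ ¬p3) — ¬p9 is true.
  10. (p3 ∨ ¬p1) — p3 is true.
  11. (p9 ∨ ¬p6) — ¬p6 is true.
  12. (¬p9) — ¬p9 is true.
  13. (¬p7 ∨ ¬p10 ∨ ¬p2) — ¬p2 is true.
  14. (¬p7 ∨ ¬p2) — ¬p2 is true.
  15. (¬p9 ∨ p7) — ¬p9 is true.
  16. (¬p9 ∨ ¬p1 ∨ ¬p10) — ¬p1 is true.
  17. (¬p4 ∨ ¬p8) — ¬p8 is true.
  18. (¬p5 ∨ ¬p4 ∨ p10) — p10 is true.
  19. (¬p3 ∨ ¬p7 ∨ ¬p5) — ¬p5 is true.
  20. (p7) — p7 is true.
  21. (¬p9 ∨ ¬p7 ∨ p4) — ¬p9 is true.
  22. (¬p4 ∨ p1) — ¬p4 is true.

p1 = False, p2 = False, p3 = True, p4 = False, p5 = False, p6 = False, p7 = True, p8 = False, p9 = False, p10 = True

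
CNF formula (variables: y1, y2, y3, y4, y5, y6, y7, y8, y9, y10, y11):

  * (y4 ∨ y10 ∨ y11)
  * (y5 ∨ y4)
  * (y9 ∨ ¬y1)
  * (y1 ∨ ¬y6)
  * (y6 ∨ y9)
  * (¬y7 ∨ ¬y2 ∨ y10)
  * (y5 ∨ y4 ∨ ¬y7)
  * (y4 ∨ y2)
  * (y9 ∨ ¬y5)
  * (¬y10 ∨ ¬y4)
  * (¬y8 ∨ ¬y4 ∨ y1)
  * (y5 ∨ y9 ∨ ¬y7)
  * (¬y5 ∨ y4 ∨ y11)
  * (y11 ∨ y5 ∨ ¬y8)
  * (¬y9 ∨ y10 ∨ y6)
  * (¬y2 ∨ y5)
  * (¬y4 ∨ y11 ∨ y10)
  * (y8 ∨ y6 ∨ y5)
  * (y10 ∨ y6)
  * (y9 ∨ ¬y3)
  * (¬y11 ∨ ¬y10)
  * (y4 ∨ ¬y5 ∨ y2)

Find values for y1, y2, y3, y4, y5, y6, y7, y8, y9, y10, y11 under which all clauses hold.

y1 = True, y2 = False, y3 = False, y4 = True, y5 = False, y6 = True, y7 = False, y8 = False, y9 = True, y10 = False, y11 = True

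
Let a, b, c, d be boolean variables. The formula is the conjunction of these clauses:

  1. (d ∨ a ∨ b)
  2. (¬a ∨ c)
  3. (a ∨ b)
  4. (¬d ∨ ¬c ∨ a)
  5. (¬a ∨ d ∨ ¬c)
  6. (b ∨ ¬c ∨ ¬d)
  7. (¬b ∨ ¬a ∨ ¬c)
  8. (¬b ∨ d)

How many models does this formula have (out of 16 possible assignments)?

1

Satisfying assignments:
  a=F b=T c=F d=T
Count: 1.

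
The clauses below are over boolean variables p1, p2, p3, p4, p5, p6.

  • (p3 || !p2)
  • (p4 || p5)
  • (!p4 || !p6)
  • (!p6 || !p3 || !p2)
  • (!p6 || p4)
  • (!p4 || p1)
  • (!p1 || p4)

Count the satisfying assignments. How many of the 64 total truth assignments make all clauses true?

Split on p4, then p6.
  p4=T, p6=T: a clause becomes empty — 0.
  p4=T, p6=F: p5 free; 3 ways for (p1,p2,p3) × 2^1 = 6.
  p4=F, p6=T: a clause becomes empty — 0.
  p4=F, p6=F: remaining (p1,p2,p3,p5) ∈ {(F,F,F,T); (F,F,T,T); (F,T,T,T)} — 3.
Total: 0 + 6 + 0 + 3 = 9.

9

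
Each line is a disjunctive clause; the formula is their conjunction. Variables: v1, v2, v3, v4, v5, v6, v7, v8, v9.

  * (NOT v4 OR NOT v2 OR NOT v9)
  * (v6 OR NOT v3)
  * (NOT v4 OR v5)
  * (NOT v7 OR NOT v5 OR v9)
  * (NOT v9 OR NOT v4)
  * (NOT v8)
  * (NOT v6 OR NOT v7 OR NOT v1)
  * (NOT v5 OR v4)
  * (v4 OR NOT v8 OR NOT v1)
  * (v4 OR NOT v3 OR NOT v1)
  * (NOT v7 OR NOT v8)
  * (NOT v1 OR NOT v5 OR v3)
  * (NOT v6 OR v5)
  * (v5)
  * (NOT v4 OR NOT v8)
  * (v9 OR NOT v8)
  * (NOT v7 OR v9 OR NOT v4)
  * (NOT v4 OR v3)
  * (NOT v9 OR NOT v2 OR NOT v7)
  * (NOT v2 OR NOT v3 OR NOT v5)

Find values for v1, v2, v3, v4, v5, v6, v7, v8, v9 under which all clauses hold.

(NOT v8) is a unit clause, so v8 = False.
The clause (v5) is unit: v5 must be True.
(v4) is a unit clause, so v4 = True.
The clause (NOT v9) is unit: v9 must be False.
The clause (NOT v7) is unit: v7 must be False.
Unit propagation: (v3) forces v3 = True.
The clause (v6) is unit: v6 must be True.
The clause (NOT v2) is unit: v2 must be False.
v1 is now unconstrained; take v1 = True.

v1 = True  v2 = False  v3 = True  v4 = True  v5 = True  v6 = True  v7 = False  v8 = False  v9 = False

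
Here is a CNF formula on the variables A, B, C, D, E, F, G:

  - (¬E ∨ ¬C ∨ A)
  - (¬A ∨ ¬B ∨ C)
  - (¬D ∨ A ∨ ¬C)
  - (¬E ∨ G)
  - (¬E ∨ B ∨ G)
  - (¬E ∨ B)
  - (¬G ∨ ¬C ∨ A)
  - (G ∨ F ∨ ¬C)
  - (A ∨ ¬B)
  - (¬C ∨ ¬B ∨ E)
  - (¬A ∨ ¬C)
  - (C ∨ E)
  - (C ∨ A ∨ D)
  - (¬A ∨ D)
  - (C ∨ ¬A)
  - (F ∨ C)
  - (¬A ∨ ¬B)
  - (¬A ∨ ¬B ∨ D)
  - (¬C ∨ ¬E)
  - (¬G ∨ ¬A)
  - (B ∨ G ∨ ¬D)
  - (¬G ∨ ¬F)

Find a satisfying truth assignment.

A=F  B=F  C=T  D=F  E=F  F=T  G=F

Branch on A: take A = False.
  then B is forced to False.
  then E is forced to False.
  then C is forced to True.
  then D is forced to False.
  then G is forced to False.
  then F is forced to True.
Every clause has at least one true literal under this assignment.
Check each clause:
  1. (A ∨ ¬E ∨ ¬C) — ¬E is true.
  2. (¬A ∨ ¬B ∨ C) — C is true.
  3. (¬D ∨ ¬C ∨ A) — ¬D is true.
  4. (¬E ∨ G) — ¬E is true.
  5. (B ∨ G ∨ ¬E) — ¬E is true.
  6. (¬E ∨ B) — ¬E is true.
  7. (¬C ∨ ¬G ∨ A) — ¬G is true.
  8. (F ∨ ¬C ∨ G) — F is true.
  9. (A ∨ ¬B) — ¬B is true.
  10. (E ∨ ¬C ∨ ¬B) — ¬B is true.
  11. (¬A ∨ ¬C) — ¬A is true.
  12. (E ∨ C) — C is true.
  13. (D ∨ A ∨ C) — C is true.
  14. (D ∨ ¬A) — ¬A is true.
  15. (C ∨ ¬A) — C is true.
  16. (F ∨ C) — C is true.
  17. (¬A ∨ ¬B) — ¬A is true.
  18. (D ∨ ¬A ∨ ¬B) — ¬A is true.
  19. (¬C ∨ ¬E) — ¬E is true.
  20. (¬G ∨ ¬A) — ¬G is true.
  21. (¬D ∨ G ∨ B) — ¬D is true.
  22. (¬F ∨ ¬G) — ¬G is true.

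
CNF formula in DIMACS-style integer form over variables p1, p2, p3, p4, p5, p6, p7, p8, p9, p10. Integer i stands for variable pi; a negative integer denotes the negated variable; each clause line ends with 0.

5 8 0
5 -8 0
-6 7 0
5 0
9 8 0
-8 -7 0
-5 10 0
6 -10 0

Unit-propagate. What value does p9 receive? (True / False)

True

(p5) stands alone — p5 = True.
(~p5 \/ p10) with p5 = True leaves only p10, so p10 = True.
From (p6 \/ ~p10) and p10 = True: p6 = True.
In (p7 \/ ~p6), ~p6 is now false; p7 must hold, so p7 = True.
From (~p7 \/ ~p8) and p7 = True: p8 = False.
(p9 \/ p8) with p8 = False leaves only p9, so p9 = True.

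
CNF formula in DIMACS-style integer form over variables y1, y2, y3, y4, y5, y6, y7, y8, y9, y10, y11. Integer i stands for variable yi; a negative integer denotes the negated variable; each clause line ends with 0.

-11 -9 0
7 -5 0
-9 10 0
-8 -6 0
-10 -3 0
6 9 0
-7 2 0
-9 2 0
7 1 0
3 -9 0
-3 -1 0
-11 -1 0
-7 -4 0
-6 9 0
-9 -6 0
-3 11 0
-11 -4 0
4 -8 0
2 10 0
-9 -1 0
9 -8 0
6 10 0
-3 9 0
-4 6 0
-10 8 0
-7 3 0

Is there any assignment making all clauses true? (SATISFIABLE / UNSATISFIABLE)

UNSATISFIABLE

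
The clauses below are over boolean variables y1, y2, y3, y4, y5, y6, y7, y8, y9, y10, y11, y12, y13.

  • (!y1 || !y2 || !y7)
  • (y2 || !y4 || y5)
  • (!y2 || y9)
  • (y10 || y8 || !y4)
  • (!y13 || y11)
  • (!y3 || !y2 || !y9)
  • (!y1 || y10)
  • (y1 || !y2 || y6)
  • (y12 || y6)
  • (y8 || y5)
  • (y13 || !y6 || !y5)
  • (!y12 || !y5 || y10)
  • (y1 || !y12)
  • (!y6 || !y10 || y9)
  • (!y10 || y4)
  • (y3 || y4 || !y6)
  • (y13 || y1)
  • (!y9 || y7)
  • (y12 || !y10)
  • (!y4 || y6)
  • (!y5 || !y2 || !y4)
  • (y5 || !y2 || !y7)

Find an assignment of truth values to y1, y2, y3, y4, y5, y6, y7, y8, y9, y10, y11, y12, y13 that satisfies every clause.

Pure literal: y8 appears only positively; assign y8 = True.
Pure literal: y11 appears only positively; assign y11 = True.
Branch on y1: take y1 = False.
  then y12 is forced to False.
  then y6 is forced to True.
  then y13 is forced to True.
  then y10 is forced to False.
Branch on y2: take y2 = False.
The remaining clauses are satisfied by y3 = True, y4 = False, y5 = True, y7 = False, y9 = False.

y1=F, y2=F, y3=T, y4=F, y5=T, y6=T, y7=F, y8=T, y9=F, y10=F, y11=T, y12=F, y13=T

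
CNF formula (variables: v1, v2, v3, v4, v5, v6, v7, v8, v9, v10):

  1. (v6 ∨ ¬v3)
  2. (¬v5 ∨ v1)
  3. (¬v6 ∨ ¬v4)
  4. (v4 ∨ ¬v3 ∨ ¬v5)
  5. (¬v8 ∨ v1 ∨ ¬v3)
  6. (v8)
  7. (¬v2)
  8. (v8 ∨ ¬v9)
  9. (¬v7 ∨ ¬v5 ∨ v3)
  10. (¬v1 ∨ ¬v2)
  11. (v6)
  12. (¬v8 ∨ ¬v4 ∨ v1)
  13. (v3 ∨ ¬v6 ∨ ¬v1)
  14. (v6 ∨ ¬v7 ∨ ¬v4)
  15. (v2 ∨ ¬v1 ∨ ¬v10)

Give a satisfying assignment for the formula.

The clause (v8) is unit: v8 must be True.
(¬v2) is a unit clause, so v2 = False.
Unit propagation: (v6) forces v6 = True.
(¬v4) is a unit clause, so v4 = False.
Pure literal: v5 appears only negated; assign v5 = False.
v7 occurs only negated in the remaining clauses — set v7 = False.
Set v1 = False and propagate.
  then v3 is forced to False.
v9, v10 are now unconstrained; take v9 = True, v10 = False.
Check each clause:
  1. (v6 ∨ ¬v3) — ¬v3 is true.
  2. (v1 ∨ ¬v5) — ¬v5 is true.
  3. (¬v4 ∨ ¬v6) — ¬v4 is true.
  4. (¬v5 ∨ v4 ∨ ¬v3) — ¬v5 is true.
  5. (¬v8 ∨ ¬v3 ∨ v1) — ¬v3 is true.
  6. (v8) — v8 is true.
  7. (¬v2) — ¬v2 is true.
  8. (¬v9 ∨ v8) — v8 is true.
  9. (¬v5 ∨ v3 ∨ ¬v7) — ¬v7 is true.
  10. (¬v2 ∨ ¬v1) — ¬v2 is true.
  11. (v6) — v6 is true.
  12. (¬v8 ∨ ¬v4 ∨ v1) — ¬v4 is true.
  13. (v3 ∨ ¬v1 ∨ ¬v6) — ¬v1 is true.
  14. (v6 ∨ ¬v7 ∨ ¬v4) — ¬v7 is true.
  15. (¬v10 ∨ ¬v1 ∨ v2) — ¬v1 is true.

v1=F, v2=F, v3=F, v4=F, v5=F, v6=T, v7=F, v8=T, v9=T, v10=F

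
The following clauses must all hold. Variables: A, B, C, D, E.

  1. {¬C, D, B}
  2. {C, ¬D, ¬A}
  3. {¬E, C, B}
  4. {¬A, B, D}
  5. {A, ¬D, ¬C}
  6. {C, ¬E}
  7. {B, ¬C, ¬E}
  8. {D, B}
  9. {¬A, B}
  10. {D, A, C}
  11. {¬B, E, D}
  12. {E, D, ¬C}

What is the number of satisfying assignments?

6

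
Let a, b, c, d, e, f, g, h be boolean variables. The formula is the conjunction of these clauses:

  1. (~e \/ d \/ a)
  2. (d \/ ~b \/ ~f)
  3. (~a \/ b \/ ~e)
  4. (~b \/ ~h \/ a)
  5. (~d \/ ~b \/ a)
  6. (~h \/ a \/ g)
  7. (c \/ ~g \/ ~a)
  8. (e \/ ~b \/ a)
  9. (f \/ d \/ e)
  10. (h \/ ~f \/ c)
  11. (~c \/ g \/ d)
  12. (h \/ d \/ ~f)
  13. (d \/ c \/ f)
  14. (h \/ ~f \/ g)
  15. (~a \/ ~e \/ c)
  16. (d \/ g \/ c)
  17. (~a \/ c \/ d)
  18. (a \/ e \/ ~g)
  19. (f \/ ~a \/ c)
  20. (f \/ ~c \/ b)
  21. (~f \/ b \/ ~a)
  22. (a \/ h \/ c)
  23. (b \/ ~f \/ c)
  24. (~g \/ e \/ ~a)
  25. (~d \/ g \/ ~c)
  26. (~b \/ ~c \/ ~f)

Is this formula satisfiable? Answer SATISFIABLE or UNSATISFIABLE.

SATISFIABLE

Try a = True.
For the remaining variables, b = True, c = True, d = False, e = True, f = False, g = True, h = False works.
Every clause has at least one true literal under this assignment.
So a=1  b=1  c=1  d=0  e=1  f=0  g=1  h=0 is a satisfying assignment.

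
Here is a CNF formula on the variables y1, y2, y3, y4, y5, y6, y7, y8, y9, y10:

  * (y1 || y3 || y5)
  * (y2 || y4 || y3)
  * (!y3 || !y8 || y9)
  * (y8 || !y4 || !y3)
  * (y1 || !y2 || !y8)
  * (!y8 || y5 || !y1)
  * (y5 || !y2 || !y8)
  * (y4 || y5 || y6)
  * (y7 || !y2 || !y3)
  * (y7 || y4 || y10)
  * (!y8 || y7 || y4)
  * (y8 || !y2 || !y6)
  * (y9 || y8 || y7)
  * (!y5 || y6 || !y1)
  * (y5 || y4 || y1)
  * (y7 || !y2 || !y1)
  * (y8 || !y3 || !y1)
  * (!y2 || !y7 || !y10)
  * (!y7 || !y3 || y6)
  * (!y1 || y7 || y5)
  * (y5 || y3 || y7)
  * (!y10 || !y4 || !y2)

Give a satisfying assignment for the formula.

y9 occurs only positively in the remaining clauses — set y9 = True.
Branch on y1: take y1 = False.
Try y2 = False.
The remaining clauses are satisfied by y3 = True, y4 = True, y5 = True, y6 = False, y7 = False, y8 = True, y10 = True.

y1 = F, y2 = F, y3 = T, y4 = T, y5 = T, y6 = F, y7 = F, y8 = T, y9 = T, y10 = T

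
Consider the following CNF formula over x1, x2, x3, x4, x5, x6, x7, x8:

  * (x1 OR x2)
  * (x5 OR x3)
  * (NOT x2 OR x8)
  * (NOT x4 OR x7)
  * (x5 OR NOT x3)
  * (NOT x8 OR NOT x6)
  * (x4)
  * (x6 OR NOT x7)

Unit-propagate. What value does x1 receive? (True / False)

(x4) stands alone — x4 = True.
From (x7 OR NOT x4) and x4 = True: x7 = True.
(x6 OR NOT x7): since x7 = True, the clause reduces to (x6). x6 = True.
(NOT x8 OR NOT x6) with x6 = True leaves only NOT x8, so x8 = False.
From (NOT x2 OR x8) and x8 = False: x2 = False.
(x1 OR x2): since x2 = False, the clause reduces to (x1). x1 = True.

True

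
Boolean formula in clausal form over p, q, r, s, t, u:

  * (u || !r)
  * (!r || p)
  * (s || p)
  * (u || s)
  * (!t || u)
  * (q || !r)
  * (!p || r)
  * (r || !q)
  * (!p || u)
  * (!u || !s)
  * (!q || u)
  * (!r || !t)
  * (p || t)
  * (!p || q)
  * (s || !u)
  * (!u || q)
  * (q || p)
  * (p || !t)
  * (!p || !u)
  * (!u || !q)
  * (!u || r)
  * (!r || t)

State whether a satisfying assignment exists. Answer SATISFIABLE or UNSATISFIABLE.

u = True:
  propagation gives s=False; an empty clause results — contradiction.
u = False:
  propagation gives r=False, s=True, t=False, p=False; an empty clause results — contradiction.
Every branch closes, so no satisfying assignment exists.

UNSATISFIABLE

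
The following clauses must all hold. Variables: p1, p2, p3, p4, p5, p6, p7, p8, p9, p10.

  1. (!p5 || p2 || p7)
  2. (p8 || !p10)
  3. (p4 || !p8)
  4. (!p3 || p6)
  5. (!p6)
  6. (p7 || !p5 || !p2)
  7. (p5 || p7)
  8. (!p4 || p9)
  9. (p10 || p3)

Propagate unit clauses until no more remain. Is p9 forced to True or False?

True

Unit clause (!p6) sets p6 = False.
From (!p3 || p6) and p6 = False: p3 = False.
From (p3 || p10) and p3 = False: p10 = True.
In (p8 || !p10), !p10 is now false; p8 must hold, so p8 = True.
From (p4 || !p8) and p8 = True: p4 = True.
In (p9 || !p4), !p4 is now false; p9 must hold, so p9 = True.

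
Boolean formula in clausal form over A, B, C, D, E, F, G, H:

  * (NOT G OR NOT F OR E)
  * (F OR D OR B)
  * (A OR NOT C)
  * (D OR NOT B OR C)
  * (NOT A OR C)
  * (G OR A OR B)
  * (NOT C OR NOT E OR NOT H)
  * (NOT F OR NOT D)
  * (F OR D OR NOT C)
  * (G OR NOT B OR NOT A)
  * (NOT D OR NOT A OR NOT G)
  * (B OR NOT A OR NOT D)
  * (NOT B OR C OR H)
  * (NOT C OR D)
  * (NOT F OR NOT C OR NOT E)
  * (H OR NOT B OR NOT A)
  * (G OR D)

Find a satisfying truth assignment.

A=F, B=F, C=F, D=T, E=T, F=F, G=T, H=T

Branch on A: take A = False.
  then C is forced to False.
Set B = False and propagate.
  then G is forced to True.
Try D = True.
  then F is forced to False.
E, H are now unconstrained; take E = True, H = True.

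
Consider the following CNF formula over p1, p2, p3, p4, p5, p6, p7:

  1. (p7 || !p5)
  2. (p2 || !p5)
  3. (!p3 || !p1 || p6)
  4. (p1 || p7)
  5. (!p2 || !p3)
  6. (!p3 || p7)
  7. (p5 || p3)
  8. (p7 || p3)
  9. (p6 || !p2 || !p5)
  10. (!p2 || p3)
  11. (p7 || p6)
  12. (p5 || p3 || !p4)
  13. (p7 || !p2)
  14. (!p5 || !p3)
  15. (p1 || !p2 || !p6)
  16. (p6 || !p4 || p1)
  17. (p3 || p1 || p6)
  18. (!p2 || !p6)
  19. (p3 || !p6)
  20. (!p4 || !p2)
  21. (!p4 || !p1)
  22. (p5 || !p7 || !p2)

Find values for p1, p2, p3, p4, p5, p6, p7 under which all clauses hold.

p1=F  p2=F  p3=T  p4=F  p5=F  p6=F  p7=T

Pure literal: p4 appears only negated; assign p4 = False.
Set p1 = False and propagate.
  then p7 is forced to True.
Branch on p2: take p2 = False.
  then p5 is forced to False.
  then p3 is forced to True.
p6 is now unconstrained; take p6 = False.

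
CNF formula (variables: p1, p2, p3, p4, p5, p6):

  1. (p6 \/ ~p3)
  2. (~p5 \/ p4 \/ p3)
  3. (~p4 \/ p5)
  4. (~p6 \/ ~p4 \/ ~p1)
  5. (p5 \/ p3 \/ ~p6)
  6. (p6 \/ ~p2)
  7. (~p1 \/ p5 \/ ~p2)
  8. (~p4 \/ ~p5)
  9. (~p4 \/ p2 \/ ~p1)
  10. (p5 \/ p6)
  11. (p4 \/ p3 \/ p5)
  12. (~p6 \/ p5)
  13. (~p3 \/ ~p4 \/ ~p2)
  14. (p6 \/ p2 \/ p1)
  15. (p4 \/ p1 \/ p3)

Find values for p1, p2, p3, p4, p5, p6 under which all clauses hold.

p1=False, p2=True, p3=True, p4=False, p5=True, p6=True

Try p1 = False.
Set p2 = True and propagate.
  then p6 is forced to True.
  then p5 is forced to True.
  then p4 is forced to False.
  then p3 is forced to True.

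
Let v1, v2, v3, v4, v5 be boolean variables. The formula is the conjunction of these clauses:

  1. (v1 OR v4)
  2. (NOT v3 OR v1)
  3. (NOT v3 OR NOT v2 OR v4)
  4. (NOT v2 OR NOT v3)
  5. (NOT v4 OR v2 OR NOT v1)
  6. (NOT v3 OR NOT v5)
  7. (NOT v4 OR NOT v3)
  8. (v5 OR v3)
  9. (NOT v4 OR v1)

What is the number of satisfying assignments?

4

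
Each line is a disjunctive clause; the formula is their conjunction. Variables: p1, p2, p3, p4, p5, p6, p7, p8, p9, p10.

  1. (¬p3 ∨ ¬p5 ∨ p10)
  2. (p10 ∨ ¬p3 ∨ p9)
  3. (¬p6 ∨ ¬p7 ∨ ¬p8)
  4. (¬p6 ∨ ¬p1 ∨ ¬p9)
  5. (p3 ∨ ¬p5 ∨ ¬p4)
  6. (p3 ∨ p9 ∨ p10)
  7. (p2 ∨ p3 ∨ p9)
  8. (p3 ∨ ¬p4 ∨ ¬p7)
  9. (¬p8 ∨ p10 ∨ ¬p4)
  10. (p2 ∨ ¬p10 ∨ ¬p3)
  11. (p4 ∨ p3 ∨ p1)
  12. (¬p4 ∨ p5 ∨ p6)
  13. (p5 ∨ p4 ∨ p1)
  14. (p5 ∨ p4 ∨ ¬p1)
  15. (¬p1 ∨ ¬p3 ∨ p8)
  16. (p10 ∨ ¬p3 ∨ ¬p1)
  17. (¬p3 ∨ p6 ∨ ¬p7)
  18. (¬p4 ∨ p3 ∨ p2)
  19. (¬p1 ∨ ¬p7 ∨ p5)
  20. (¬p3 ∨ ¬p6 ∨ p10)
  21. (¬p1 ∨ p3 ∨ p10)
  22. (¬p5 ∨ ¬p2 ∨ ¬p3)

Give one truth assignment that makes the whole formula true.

p1=T  p2=T  p3=F  p4=F  p5=T  p6=F  p7=T  p8=T  p9=T  p10=T

Check each clause:
  1. (¬p3 ∨ p10 ∨ ¬p5) — p10 is true.
  2. (¬p3 ∨ p10 ∨ p9) — p9 is true.
  3. (¬p7 ∨ ¬p8 ∨ ¬p6) — ¬p6 is true.
  4. (¬p9 ∨ ¬p6 ∨ ¬p1) — ¬p6 is true.
  5. (¬p5 ∨ p3 ∨ ¬p4) — ¬p4 is true.
  6. (p9 ∨ p3 ∨ p10) — p9 is true.
  7. (p2 ∨ p9 ∨ p3) — p9 is true.
  8. (p3 ∨ ¬p7 ∨ ¬p4) — ¬p4 is true.
  9. (¬p4 ∨ ¬p8 ∨ p10) — p10 is true.
  10. (¬p3 ∨ p2 ∨ ¬p10) — p2 is true.
  11. (p3 ∨ p4 ∨ p1) — p1 is true.
  12. (p6 ∨ ¬p4 ∨ p5) — ¬p4 is true.
  13. (p1 ∨ p4 ∨ p5) — p1 is true.
  14. (p4 ∨ ¬p1 ∨ p5) — p5 is true.
  15. (p8 ∨ ¬p1 ∨ ¬p3) — p8 is true.
  16. (¬p3 ∨ p10 ∨ ¬p1) — p10 is true.
  17. (¬p3 ∨ p6 ∨ ¬p7) — ¬p3 is true.
  18. (¬p4 ∨ p3 ∨ p2) — p2 is true.
  19. (¬p1 ∨ p5 ∨ ¬p7) — p5 is true.
  20. (¬p6 ∨ ¬p3 ∨ p10) — p10 is true.
  21. (p3 ∨ p10 ∨ ¬p1) — p10 is true.
  22. (¬p5 ∨ ¬p3 ∨ ¬p2) — ¬p3 is true.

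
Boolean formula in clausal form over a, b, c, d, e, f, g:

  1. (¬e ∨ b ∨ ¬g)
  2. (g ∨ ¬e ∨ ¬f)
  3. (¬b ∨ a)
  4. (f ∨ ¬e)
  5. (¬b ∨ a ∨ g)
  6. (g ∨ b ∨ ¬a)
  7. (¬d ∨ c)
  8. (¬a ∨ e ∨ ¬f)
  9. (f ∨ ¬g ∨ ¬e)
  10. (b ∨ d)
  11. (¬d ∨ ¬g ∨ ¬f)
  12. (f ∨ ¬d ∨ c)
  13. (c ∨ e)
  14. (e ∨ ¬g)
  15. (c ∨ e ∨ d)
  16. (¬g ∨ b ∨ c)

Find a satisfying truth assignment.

a=F  b=F  c=T  d=T  e=F  f=F  g=F

Pure literal: c appears only positively; assign c = True.
Set a = False and propagate.
  then b is forced to False.
  then d is forced to True.
The remaining clauses are satisfied by e = False, f = False, g = False.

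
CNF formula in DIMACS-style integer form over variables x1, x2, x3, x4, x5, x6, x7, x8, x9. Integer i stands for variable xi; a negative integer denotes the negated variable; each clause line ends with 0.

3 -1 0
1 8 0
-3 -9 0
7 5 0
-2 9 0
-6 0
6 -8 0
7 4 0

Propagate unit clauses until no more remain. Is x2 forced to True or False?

False

(~x6) stands alone — x6 = False.
In (x6 \/ ~x8), x6 is now false; ~x8 must hold, so x8 = False.
From (x1 \/ x8) and x8 = False: x1 = True.
In (x3 \/ ~x1), ~x1 is now false; x3 must hold, so x3 = True.
In (~x3 \/ ~x9), ~x3 is now false; ~x9 must hold, so x9 = False.
From (~x2 \/ x9) and x9 = False: x2 = False.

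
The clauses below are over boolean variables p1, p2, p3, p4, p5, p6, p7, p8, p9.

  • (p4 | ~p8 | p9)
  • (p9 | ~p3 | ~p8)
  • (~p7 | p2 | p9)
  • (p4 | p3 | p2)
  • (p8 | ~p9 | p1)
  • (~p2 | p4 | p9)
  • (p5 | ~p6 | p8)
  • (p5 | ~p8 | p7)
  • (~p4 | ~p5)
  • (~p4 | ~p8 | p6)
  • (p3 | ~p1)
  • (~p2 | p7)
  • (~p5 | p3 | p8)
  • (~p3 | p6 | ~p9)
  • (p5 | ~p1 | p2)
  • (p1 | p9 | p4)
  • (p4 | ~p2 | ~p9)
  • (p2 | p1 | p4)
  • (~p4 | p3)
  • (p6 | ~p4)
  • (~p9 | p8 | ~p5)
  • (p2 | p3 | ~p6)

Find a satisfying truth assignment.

p1=1, p2=1, p3=1, p4=1, p5=0, p6=1, p7=1, p8=1, p9=1

Set p1 = True and propagate.
  then p3 is forced to True.
Set p2 = True and propagate.
  then p7 is forced to True.
The remaining clauses are satisfied by p4 = True, p5 = False, p6 = True, p8 = True, p9 = True.
Every clause has at least one true literal under this assignment.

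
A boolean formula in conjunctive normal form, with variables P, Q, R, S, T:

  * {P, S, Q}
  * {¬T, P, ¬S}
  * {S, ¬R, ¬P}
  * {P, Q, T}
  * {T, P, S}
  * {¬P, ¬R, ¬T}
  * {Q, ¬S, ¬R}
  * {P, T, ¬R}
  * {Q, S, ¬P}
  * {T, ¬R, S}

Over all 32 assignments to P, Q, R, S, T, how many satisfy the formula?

Case analysis on P and S:
  P=1, S=1: 5 of the 8 assignments to (Q,R,T) work.
  P=1, S=0: remaining (Q,R,T) ∈ {(1,0,0); (1,0,1)} — 2.
  P=0, S=1: remaining (Q,R,T) ∈ {(1,0,0)} — 1.
  P=0, S=0: remaining (Q,R,T) ∈ {(1,0,1); (1,1,1)} — 2.
Total: 5 + 2 + 1 + 2 = 10.

10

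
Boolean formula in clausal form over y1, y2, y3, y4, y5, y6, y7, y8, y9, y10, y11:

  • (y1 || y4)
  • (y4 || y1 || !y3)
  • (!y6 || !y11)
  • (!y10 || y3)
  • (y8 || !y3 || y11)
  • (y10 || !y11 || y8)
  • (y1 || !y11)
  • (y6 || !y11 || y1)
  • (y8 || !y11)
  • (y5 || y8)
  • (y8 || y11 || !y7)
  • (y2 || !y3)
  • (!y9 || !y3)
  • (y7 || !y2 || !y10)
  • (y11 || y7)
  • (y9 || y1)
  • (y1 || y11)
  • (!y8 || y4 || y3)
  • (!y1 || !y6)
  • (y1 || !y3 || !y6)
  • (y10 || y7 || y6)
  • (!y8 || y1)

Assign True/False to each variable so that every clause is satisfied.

y1=T  y2=T  y3=F  y4=T  y5=F  y6=F  y7=T  y8=T  y9=T  y10=F  y11=F

Check each clause:
  1. (y1 || y4) — y1 is true.
  2. (y1 || y4 || !y3) — y1 is true.
  3. (!y6 || !y11) — !y6 is true.
  4. (y3 || !y10) — !y10 is true.
  5. (y8 || !y3 || y11) — y8 is true.
  6. (y10 || y8 || !y11) — y8 is true.
  7. (!y11 || y1) — y1 is true.
  8. (y1 || !y11 || y6) — y1 is true.
  9. (y8 || !y11) — y8 is true.
  10. (y8 || y5) — y8 is true.
  11. (y8 || y11 || !y7) — y8 is true.
  12. (!y3 || y2) — y2 is true.
  13. (!y3 || !y9) — !y3 is true.
  14. (y7 || !y2 || !y10) — y7 is true.
  15. (y7 || y11) — y7 is true.
  16. (y1 || y9) — y9 is true.
  17. (y11 || y1) — y1 is true.
  18. (y4 || y3 || !y8) — y4 is true.
  19. (!y6 || !y1) — !y6 is true.
  20. (!y3 || y1 || !y6) — y1 is true.
  21. (y10 || y7 || y6) — y7 is true.
  22. (!y8 || y1) — y1 is true.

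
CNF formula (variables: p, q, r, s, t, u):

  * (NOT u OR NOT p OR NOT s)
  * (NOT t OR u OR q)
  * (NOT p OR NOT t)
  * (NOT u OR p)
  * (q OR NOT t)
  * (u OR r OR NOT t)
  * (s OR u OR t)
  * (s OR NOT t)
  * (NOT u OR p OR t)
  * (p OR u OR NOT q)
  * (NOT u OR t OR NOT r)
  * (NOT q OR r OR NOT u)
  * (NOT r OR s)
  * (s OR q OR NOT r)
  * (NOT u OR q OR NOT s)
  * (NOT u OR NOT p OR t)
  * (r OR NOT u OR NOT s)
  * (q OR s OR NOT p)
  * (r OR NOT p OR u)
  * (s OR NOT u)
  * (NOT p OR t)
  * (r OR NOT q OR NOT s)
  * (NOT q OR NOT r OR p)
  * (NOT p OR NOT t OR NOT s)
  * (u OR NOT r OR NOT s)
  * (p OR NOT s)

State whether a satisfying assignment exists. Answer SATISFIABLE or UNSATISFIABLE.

UNSATISFIABLE

u = True:
  propagation gives p=True, s=False; an empty clause results — contradiction.
u = False:
  s = True:
    propagation gives r=False, t=False, p=False; an empty clause results — contradiction.
  s = False:
    propagation gives t=True; an empty clause results — contradiction.
Every branch closes, so no satisfying assignment exists.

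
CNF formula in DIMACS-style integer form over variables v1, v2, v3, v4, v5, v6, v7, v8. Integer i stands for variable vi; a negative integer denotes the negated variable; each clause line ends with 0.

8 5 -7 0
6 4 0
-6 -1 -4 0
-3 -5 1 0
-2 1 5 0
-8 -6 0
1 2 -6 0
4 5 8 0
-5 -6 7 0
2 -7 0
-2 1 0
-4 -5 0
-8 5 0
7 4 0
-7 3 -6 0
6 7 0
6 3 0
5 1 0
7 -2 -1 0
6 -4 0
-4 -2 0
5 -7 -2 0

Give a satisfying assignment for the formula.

Set v1 = True and propagate.
Set v2 = True and propagate.
  then v7 is forced to True.
  then v4 is forced to False.
  then v6 is forced to True.
  then v8 is forced to False.
  then v5 is forced to True.
  then v3 is forced to True.
Check each clause:
  1. (v5 | ~v7 | v8) — v5 is true.
  2. (v4 | v6) — v6 is true.
  3. (~v4 | ~v6 | ~v1) — ~v4 is true.
  4. (~v5 | v1 | ~v3) — v1 is true.
  5. (v1 | v5 | ~v2) — v1 is true.
  6. (~v8 | ~v6) — ~v8 is true.
  7. (v2 | v1 | ~v6) — v1 is true.
  8. (v5 | v4 | v8) — v5 is true.
  9. (~v5 | ~v6 | v7) — v7 is true.
  10. (~v7 | v2) — v2 is true.
  11. (v1 | ~v2) — v1 is true.
  12. (~v4 | ~v5) — ~v4 is true.
  13. (~v8 | v5) — ~v8 is true.
  14. (v7 | v4) — v7 is true.
  15. (~v6 | ~v7 | v3) — v3 is true.
  16. (v6 | v7) — v6 is true.
  17. (v6 | v3) — v3 is true.
  18. (v5 | v1) — v1 is true.
  19. (~v2 | ~v1 | v7) — v7 is true.
  20. (v6 | ~v4) — ~v4 is true.
  21. (~v4 | ~v2) — ~v4 is true.
  22. (~v2 | ~v7 | v5) — v5 is true.

v1=T, v2=T, v3=T, v4=F, v5=T, v6=T, v7=T, v8=F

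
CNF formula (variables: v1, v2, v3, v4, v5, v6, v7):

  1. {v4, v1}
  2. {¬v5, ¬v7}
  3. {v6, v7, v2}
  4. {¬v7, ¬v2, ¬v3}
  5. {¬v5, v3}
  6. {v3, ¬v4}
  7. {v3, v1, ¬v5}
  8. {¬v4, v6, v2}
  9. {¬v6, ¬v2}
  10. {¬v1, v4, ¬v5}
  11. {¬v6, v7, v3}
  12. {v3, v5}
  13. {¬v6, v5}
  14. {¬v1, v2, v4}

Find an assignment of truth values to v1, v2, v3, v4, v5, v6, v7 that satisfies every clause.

Branch on v1: take v1 = True.
Try v2 = False.
  then v4 is forced to True.
  then v3 is forced to True.
  then v6 is forced to True.
  then v5 is forced to True.
  then v7 is forced to False.

v1 = T, v2 = F, v3 = T, v4 = T, v5 = T, v6 = T, v7 = F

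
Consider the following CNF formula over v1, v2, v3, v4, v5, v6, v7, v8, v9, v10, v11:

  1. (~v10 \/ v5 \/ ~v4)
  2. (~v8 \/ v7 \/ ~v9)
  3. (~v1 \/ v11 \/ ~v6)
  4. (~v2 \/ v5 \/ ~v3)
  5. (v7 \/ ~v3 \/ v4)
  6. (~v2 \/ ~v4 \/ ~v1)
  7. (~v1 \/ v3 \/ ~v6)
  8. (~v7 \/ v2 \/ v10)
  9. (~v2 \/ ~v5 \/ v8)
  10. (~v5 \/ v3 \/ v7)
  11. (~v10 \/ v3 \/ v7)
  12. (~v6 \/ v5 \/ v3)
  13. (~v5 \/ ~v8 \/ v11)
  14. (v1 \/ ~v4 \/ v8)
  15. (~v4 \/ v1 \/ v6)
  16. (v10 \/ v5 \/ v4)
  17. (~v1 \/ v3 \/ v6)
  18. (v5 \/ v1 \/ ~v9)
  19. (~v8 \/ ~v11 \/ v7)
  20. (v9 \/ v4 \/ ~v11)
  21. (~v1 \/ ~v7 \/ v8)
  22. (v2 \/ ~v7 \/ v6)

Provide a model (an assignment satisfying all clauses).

v1=T, v2=F, v3=T, v4=T, v5=T, v6=T, v7=T, v8=T, v9=T, v10=T, v11=T

Set v1 = True and propagate.
Branch on v2: take v2 = False.
Branch on v3: take v3 = True.
The remaining clauses are satisfied by v4 = True, v5 = True, v6 = True, v7 = True, v8 = True, v9 = True, v10 = True, v11 = True.
Every clause has at least one true literal under this assignment.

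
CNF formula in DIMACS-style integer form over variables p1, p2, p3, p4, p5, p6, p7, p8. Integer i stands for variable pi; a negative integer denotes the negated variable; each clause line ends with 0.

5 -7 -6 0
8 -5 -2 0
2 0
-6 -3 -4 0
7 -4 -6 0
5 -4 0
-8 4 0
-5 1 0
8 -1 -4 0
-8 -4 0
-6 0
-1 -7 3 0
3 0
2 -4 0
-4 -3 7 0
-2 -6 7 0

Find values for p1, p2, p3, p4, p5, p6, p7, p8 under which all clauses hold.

p1=True, p2=True, p3=True, p4=False, p5=False, p6=False, p7=False, p8=False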